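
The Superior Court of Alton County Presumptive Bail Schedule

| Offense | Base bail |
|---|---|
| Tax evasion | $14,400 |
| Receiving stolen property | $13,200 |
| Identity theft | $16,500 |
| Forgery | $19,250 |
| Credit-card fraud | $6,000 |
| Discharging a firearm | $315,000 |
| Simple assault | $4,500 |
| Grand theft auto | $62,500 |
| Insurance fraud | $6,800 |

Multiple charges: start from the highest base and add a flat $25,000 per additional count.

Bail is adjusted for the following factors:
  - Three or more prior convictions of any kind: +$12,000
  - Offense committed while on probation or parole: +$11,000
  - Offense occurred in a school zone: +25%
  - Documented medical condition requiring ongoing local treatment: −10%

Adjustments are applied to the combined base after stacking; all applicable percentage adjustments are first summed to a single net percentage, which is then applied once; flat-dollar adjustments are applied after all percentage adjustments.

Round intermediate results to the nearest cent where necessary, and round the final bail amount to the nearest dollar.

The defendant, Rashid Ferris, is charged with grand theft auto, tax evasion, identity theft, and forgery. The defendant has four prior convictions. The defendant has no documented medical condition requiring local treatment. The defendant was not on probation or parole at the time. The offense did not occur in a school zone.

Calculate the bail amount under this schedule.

$149,500

Base amounts from the schedule: grand theft auto $62,500; tax evasion $14,400; identity theft $16,500; forgery $19,250.
Stacking rule: highest base plus $25,000 per additional charge. Highest is grand theft auto at $62,500; 3 additional charges → +$75,000. Combined base = $137,500.
Three or more prior convictions of any kind (+$12,000 flat): $137,500 + $12,000 = $149,500.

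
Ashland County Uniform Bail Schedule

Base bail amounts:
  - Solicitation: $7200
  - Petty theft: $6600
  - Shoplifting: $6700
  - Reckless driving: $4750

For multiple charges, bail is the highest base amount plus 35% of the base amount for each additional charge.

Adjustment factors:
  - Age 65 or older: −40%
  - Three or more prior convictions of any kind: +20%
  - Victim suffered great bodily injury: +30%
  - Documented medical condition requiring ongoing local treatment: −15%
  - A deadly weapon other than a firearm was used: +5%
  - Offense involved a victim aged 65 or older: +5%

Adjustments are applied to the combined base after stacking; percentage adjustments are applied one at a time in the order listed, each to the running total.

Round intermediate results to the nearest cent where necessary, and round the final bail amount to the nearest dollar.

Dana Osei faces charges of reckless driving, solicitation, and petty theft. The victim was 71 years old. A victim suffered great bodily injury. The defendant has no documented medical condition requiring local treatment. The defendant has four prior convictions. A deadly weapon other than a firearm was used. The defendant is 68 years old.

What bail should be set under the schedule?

Base amounts from the schedule: reckless driving $4750; solicitation $7200; petty theft $6600.
Stacking rule: highest base plus 35% of each additional charge. Highest is solicitation at $7200. Additional: $4750 × 35% = $1662.50; $6600 × 35% = $2310. Combined base = $7200 + $3972.50 = $11172.50.
Age 65 or older (−40%): $11172.50 × 0.6 = $6703.50.
Three or more prior convictions of any kind (+20%): $6703.50 × 1.2 = $8044.20.
Victim suffered great bodily injury (+30%): $8044.20 × 1.3 = $10457.46.
A deadly weapon other than a firearm was used (+5%): $10457.46 × 1.05 = $10980.33.
Offense involved a victim aged 65 or older (+5%): $10980.33 × 1.05 = $11529.35.
Rounded to the nearest dollar: $11529.

$11529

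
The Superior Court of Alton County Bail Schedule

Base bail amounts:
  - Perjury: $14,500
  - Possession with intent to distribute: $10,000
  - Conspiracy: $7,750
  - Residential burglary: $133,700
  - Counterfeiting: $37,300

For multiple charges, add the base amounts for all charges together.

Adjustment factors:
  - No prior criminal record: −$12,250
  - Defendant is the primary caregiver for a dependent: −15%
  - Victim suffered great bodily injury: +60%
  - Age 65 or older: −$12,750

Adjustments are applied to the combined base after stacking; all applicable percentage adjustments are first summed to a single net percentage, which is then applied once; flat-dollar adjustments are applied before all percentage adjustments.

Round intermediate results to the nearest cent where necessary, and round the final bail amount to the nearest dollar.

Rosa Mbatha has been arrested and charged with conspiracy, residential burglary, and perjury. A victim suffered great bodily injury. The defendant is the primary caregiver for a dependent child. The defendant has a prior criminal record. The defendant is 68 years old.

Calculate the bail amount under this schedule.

$207,640

Base amounts from the schedule: conspiracy $7,750; residential burglary $133,700; perjury $14,500.
Stacking rule: sum of all bases. $7,750 + $133,700 + $14,500 = $155,950.
Age 65 or older (−$12,750 flat): $155,950 − $12,750 = $143,200.
Net percentage adjustment: −15% +60% = +45%. $143,200 × 1.45 = $207,640.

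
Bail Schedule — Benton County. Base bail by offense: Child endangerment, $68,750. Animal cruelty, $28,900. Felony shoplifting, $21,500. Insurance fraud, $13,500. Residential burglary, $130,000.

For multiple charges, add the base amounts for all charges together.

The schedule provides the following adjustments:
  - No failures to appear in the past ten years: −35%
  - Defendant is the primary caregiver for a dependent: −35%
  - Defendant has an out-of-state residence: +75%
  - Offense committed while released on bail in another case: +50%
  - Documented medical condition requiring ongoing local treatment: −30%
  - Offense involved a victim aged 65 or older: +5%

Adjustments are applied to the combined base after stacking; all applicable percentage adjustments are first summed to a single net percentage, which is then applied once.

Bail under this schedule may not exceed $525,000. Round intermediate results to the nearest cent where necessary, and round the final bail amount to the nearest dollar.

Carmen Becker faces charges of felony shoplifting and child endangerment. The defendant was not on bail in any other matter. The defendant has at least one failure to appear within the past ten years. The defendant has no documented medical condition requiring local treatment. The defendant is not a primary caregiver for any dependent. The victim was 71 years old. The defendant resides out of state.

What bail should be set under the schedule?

$162,450

Base amounts from the schedule: felony shoplifting $21,500; child endangerment $68,750.
Stacking rule: sum of all bases. $21,500 + $68,750 = $90,250.
Net percentage adjustment: +75% +5% = +80%. $90,250 × 1.8 = $162,450.
$162,450 is within the $525,000 maximum.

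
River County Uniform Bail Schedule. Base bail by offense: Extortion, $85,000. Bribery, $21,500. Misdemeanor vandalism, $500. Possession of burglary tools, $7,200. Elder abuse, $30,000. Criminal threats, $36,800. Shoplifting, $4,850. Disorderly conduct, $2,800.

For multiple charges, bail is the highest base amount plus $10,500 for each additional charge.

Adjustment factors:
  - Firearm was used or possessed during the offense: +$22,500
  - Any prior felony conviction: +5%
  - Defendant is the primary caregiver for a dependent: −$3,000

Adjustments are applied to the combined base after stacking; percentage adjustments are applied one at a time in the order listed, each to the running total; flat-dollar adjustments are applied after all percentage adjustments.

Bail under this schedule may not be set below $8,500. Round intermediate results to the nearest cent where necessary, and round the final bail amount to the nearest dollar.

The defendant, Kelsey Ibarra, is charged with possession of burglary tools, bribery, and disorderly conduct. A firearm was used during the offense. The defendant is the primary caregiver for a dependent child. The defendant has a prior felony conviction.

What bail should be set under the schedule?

$64,125

Base amounts from the schedule: possession of burglary tools $7,200; bribery $21,500; disorderly conduct $2,800.
Stacking rule: highest base plus $10,500 per additional charge. Highest is bribery at $21,500; 2 additional charges → +$21,000. Combined base = $42,500.
Any prior felony conviction (+5%): $42,500 × 1.05 = $44,625.
Firearm was used or possessed during the offense (+$22,500 flat): $44,625 + $22,500 = $67,125.
Defendant is the primary caregiver for a dependent (−$3,000 flat): $67,125 − $3,000 = $64,125.
$64,125 is at or above the $8,500 minimum.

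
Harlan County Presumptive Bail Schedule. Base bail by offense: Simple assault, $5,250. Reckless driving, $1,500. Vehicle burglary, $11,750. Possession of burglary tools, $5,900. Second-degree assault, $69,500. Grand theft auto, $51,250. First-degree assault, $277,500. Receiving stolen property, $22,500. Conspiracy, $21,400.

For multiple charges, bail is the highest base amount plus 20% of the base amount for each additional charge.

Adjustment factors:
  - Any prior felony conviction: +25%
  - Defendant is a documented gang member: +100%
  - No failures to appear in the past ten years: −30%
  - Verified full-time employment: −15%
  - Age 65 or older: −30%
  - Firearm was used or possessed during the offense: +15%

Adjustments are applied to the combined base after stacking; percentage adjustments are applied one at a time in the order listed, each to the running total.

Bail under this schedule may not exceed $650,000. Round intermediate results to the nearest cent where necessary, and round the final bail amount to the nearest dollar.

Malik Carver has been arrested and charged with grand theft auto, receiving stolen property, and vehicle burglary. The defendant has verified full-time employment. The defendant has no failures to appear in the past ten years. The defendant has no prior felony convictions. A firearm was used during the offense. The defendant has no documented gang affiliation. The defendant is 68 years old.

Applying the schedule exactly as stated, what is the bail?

Base amounts from the schedule: grand theft auto $51,250; receiving stolen property $22,500; vehicle burglary $11,750.
Stacking rule: highest base plus 20% of each additional charge. Highest is grand theft auto at $51,250. Additional: $22,500 × 20% = $4,500; $11,750 × 20% = $2,350. Combined base = $51,250 + $6,850 = $58,100.
No failures to appear in the past ten years (−30%): $58,100 × 0.7 = $40,670.
Verified full-time employment (−15%): $40,670 × 0.85 = $34,569.50.
Age 65 or older (−30%): $34,569.50 × 0.7 = $24,198.65.
Firearm was used or possessed during the offense (+15%): $24,198.65 × 1.15 = $27,828.45.
$27,828.45 is within the $650,000 maximum.
Rounded to the nearest dollar: $27,828.

$27,828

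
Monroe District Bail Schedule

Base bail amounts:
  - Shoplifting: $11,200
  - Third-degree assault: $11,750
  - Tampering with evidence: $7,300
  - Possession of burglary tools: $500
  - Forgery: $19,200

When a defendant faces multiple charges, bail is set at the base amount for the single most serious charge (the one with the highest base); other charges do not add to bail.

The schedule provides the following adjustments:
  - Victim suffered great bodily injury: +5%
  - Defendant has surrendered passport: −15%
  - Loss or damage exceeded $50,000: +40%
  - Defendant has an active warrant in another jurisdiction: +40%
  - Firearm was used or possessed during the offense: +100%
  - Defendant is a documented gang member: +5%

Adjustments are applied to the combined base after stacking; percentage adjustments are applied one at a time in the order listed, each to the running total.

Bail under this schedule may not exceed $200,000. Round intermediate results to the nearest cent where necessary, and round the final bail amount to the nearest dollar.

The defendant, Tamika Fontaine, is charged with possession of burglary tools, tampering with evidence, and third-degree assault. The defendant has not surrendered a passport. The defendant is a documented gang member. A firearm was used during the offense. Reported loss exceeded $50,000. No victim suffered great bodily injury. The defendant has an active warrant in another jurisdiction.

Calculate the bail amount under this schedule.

$48,363

Base amounts from the schedule: possession of burglary tools $500; tampering with evidence $7,300; third-degree assault $11,750.
Stacking rule: use the highest base only. Highest is third-degree assault at $11,750. Combined base = $11,750.
Loss or damage exceeded $50,000 (+40%): $11,750 × 1.4 = $16,450.
Defendant has an active warrant in another jurisdiction (+40%): $16,450 × 1.4 = $23,030.
Firearm was used or possessed during the offense (+100%): $23,030 × 2 = $46,060.
Defendant is a documented gang member (+5%): $46,060 × 1.05 = $48,363.
$48,363 is within the $200,000 maximum.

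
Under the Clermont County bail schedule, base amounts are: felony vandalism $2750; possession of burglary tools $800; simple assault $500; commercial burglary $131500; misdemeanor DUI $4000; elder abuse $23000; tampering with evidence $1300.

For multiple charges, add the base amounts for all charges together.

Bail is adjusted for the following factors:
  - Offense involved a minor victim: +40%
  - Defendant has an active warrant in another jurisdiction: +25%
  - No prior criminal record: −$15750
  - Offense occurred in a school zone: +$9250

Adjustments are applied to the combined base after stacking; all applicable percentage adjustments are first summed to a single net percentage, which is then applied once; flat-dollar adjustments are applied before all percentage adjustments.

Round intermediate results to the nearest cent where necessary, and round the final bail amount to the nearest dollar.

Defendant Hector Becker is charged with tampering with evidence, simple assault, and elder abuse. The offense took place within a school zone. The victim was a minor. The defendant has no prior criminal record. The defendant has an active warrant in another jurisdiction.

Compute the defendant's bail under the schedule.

Base amounts from the schedule: tampering with evidence $1300; simple assault $500; elder abuse $23000.
Stacking rule: sum of all bases. $1300 + $500 + $23000 = $24800.
No prior criminal record (−$15750 flat): $24800 − $15750 = $9050.
Offense occurred in a school zone (+$9250 flat): $9050 + $9250 = $18300.
Net percentage adjustment: +40% +25% = +65%. $18300 × 1.65 = $30195.

$30195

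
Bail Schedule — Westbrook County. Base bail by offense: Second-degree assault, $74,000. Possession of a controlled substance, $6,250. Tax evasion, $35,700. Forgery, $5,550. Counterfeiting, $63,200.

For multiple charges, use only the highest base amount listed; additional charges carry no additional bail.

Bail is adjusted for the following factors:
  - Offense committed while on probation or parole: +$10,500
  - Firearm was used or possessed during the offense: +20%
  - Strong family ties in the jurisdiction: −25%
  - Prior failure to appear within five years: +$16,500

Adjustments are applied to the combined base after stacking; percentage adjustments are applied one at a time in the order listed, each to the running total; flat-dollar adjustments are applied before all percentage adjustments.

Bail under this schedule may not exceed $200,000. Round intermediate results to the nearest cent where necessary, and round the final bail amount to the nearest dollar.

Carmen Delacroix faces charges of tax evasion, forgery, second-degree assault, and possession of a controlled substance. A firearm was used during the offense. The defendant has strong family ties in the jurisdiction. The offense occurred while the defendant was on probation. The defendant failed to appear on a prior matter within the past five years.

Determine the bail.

$90,900

Base amounts from the schedule: tax evasion $35,700; forgery $5,550; second-degree assault $74,000; possession of a controlled substance $6,250.
Stacking rule: use the highest base only. Highest is second-degree assault at $74,000. Combined base = $74,000.
Offense committed while on probation or parole (+$10,500 flat): $74,000 + $10,500 = $84,500.
Prior failure to appear within five years (+$16,500 flat): $84,500 + $16,500 = $101,000.
Firearm was used or possessed during the offense (+20%): $101,000 × 1.2 = $121,200.
Strong family ties in the jurisdiction (−25%): $121,200 × 0.75 = $90,900.
$90,900 is within the $200,000 maximum.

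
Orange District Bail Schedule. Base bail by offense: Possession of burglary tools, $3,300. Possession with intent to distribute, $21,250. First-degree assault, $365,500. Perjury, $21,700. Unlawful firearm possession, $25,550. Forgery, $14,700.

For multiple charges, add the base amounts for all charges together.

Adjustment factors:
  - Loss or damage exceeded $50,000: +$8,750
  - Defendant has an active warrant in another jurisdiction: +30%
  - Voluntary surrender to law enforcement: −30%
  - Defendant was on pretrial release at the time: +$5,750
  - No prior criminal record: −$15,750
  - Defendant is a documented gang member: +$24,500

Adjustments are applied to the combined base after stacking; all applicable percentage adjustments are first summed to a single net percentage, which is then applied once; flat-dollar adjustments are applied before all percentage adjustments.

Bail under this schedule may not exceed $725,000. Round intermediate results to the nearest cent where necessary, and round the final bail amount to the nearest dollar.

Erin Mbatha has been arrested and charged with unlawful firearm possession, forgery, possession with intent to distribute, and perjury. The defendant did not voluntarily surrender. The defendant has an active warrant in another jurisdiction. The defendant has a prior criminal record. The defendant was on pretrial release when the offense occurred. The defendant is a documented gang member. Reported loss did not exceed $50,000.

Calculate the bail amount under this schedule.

$147,485

Base amounts from the schedule: unlawful firearm possession $25,550; forgery $14,700; possession with intent to distribute $21,250; perjury $21,700.
Stacking rule: sum of all bases. $25,550 + $14,700 + $21,250 + $21,700 = $83,200.
Defendant was on pretrial release at the time (+$5,750 flat): $83,200 + $5,750 = $88,950.
Defendant is a documented gang member (+$24,500 flat): $88,950 + $24,500 = $113,450.
Defendant has an active warrant in another jurisdiction (+30%): $113,450 × 1.3 = $147,485.
$147,485 is within the $725,000 maximum.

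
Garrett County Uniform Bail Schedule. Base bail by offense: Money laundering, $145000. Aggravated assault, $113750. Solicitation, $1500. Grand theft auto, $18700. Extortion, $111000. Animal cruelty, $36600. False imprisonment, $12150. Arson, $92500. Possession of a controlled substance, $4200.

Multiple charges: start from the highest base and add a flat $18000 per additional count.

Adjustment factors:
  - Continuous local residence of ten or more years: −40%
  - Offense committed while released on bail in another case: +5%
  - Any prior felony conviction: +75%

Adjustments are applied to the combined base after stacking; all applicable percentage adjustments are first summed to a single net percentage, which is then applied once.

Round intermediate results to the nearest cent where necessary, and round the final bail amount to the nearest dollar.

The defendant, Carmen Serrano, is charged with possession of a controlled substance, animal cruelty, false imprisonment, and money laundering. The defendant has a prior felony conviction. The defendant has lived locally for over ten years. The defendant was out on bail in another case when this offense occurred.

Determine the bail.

$278600

Base amounts from the schedule: possession of a controlled substance $4200; animal cruelty $36600; false imprisonment $12150; money laundering $145000.
Stacking rule: highest base plus $18000 per additional charge. Highest is money laundering at $145000; 3 additional charges → +$54000. Combined base = $199000.
Net percentage adjustment: −40% +5% +75% = +40%. $199000 × 1.4 = $278600.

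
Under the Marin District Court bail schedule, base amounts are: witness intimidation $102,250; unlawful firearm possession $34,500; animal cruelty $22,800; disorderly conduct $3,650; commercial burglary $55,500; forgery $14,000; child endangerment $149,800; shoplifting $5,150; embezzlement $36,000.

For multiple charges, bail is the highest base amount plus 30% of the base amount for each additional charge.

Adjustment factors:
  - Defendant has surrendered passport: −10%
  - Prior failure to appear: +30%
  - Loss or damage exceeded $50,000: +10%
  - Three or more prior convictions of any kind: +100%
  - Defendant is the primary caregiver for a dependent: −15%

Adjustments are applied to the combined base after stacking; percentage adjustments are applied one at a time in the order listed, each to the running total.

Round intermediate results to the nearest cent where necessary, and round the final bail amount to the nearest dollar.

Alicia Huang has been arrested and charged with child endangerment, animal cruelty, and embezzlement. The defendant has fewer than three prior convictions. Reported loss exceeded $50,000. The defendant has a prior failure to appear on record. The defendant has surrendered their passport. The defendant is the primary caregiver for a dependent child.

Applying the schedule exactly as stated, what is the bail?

Base amounts from the schedule: child endangerment $149,800; animal cruelty $22,800; embezzlement $36,000.
Stacking rule: highest base plus 30% of each additional charge. Highest is child endangerment at $149,800. Additional: $22,800 × 30% = $6,840; $36,000 × 30% = $10,800. Combined base = $149,800 + $17,640 = $167,440.
Defendant has surrendered passport (−10%): $167,440 × 0.9 = $150,696.
Prior failure to appear (+30%): $150,696 × 1.3 = $195,904.80.
Loss or damage exceeded $50,000 (+10%): $195,904.80 × 1.1 = $215,495.28.
Defendant is the primary caregiver for a dependent (−15%): $215,495.28 × 0.85 = $183,170.99.
Rounded to the nearest dollar: $183,171.

$183,171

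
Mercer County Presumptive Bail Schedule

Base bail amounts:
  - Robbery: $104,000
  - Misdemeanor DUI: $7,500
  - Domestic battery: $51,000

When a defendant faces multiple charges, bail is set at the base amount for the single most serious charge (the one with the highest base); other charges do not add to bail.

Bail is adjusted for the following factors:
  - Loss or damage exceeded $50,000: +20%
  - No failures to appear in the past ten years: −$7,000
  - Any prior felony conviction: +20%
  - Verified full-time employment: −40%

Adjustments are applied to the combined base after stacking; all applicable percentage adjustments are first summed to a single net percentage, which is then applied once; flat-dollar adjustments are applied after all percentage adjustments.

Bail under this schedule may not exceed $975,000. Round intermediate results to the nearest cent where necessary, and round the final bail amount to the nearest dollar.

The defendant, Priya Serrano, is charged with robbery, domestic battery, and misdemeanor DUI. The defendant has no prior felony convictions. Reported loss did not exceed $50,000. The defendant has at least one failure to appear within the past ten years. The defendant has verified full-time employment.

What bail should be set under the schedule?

Base amounts from the schedule: robbery $104,000; domestic battery $51,000; misdemeanor DUI $7,500.
Stacking rule: use the highest base only. Highest is robbery at $104,000. Combined base = $104,000.
Verified full-time employment (−40%): $104,000 × 0.6 = $62,400.
$62,400 is within the $975,000 maximum.

$62,400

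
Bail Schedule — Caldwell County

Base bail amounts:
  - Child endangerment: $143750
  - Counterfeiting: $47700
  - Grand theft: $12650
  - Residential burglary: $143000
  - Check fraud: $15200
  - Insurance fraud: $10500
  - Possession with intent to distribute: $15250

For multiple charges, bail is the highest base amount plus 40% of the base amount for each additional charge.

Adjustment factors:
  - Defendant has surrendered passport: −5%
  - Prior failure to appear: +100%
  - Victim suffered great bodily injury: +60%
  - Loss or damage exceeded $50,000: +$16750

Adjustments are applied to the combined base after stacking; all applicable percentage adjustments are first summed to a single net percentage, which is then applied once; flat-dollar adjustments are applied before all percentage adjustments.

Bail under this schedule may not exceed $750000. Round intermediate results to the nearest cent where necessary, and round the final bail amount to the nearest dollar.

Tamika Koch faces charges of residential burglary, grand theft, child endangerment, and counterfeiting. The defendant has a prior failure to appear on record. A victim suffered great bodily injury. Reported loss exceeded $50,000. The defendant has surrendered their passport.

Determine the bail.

$616692

Base amounts from the schedule: residential burglary $143000; grand theft $12650; child endangerment $143750; counterfeiting $47700.
Stacking rule: highest base plus 40% of each additional charge. Highest is child endangerment at $143750. Additional: $143000 × 40% = $57200; $12650 × 40% = $5060; $47700 × 40% = $19080. Combined base = $143750 + $81340 = $225090.
Loss or damage exceeded $50,000 (+$16750 flat): $225090 + $16750 = $241840.
Net percentage adjustment: −5% +100% +60% = +155%. $241840 × 2.55 = $616692.
$616692 is within the $750000 maximum.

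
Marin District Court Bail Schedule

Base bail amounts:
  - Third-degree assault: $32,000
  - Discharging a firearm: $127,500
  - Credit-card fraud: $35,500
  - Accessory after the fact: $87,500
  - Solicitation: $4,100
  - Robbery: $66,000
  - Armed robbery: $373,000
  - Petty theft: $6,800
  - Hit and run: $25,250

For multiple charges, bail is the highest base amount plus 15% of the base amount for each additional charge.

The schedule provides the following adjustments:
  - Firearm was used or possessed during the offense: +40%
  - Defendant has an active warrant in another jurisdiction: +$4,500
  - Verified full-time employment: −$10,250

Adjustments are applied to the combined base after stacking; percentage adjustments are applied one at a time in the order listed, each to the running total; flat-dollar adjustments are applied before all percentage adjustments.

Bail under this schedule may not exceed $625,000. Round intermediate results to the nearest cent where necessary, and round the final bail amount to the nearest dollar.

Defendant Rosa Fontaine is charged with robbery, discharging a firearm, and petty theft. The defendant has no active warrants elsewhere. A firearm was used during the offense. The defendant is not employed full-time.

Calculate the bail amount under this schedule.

Base amounts from the schedule: robbery $66,000; discharging a firearm $127,500; petty theft $6,800.
Stacking rule: highest base plus 15% of each additional charge. Highest is discharging a firearm at $127,500. Additional: $66,000 × 15% = $9,900; $6,800 × 15% = $1,020. Combined base = $127,500 + $10,920 = $138,420.
Firearm was used or possessed during the offense (+40%): $138,420 × 1.4 = $193,788.
$193,788 is within the $625,000 maximum.

$193,788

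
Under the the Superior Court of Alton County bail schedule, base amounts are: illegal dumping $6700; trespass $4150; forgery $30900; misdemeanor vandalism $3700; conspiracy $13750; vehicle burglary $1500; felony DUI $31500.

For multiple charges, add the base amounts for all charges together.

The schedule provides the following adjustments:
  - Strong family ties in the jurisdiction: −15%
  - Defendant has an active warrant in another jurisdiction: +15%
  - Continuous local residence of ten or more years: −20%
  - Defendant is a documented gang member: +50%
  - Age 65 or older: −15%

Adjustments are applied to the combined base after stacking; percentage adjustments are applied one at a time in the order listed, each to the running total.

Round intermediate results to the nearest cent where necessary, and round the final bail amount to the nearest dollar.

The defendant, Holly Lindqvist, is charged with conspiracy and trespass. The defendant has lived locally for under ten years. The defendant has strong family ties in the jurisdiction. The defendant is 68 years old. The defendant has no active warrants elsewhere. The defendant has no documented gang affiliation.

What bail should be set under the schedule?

$12933

Base amounts from the schedule: conspiracy $13750; trespass $4150.
Stacking rule: sum of all bases. $13750 + $4150 = $17900.
Strong family ties in the jurisdiction (−15%): $17900 × 0.85 = $15215.
Age 65 or older (−15%): $15215 × 0.85 = $12932.75.
Rounded to the nearest dollar: $12933.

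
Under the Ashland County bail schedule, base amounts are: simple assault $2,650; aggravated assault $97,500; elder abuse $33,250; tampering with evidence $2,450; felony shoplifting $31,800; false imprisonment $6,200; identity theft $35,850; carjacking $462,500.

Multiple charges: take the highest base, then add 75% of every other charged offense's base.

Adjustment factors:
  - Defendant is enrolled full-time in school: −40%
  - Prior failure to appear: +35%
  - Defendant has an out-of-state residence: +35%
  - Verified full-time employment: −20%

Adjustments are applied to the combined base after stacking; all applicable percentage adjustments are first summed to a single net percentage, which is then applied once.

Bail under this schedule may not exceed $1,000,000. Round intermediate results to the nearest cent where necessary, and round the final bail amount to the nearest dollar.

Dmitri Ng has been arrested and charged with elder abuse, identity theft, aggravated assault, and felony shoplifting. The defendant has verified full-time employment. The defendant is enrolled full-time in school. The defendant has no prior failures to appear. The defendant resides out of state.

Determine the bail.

$129,881

Base amounts from the schedule: elder abuse $33,250; identity theft $35,850; aggravated assault $97,500; felony shoplifting $31,800.
Stacking rule: highest base plus 75% of each additional charge. Highest is aggravated assault at $97,500. Additional: $33,250 × 75% = $24,937.50; $35,850 × 75% = $26,887.50; $31,800 × 75% = $23,850. Combined base = $97,500 + $75,675 = $173,175.
Net percentage adjustment: −40% +35% −20% = −25%. $173,175 × 0.75 = $129,881.25.
$129,881.25 is within the $1,000,000 maximum.
Rounded to the nearest dollar: $129,881.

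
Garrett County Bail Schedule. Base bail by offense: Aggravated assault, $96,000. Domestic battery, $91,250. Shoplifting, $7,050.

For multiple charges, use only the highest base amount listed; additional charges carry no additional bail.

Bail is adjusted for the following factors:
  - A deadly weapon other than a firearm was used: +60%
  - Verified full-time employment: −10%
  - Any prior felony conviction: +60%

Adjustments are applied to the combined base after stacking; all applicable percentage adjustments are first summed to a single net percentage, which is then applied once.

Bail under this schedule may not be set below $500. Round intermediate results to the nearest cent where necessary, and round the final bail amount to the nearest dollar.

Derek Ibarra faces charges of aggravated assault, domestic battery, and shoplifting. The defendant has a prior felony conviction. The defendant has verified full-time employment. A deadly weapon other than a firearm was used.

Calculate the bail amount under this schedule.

Base amounts from the schedule: aggravated assault $96,000; domestic battery $91,250; shoplifting $7,050.
Stacking rule: use the highest base only. Highest is aggravated assault at $96,000. Combined base = $96,000.
Net percentage adjustment: +60% −10% +60% = +110%. $96,000 × 2.1 = $201,600.
$201,600 is at or above the $500 minimum.

$201,600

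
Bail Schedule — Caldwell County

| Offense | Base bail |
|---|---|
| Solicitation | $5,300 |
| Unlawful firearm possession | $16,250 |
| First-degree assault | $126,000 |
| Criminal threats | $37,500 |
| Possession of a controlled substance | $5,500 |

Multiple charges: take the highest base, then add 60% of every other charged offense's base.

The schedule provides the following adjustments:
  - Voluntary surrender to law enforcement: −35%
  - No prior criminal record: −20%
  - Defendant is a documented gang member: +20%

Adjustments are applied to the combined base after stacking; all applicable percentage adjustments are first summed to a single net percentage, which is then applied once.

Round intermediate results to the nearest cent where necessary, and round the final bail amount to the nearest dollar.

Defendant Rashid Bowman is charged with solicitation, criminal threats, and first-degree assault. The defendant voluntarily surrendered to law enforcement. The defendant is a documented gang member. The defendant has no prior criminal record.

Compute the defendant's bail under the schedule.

$98,592

Base amounts from the schedule: solicitation $5,300; criminal threats $37,500; first-degree assault $126,000.
Stacking rule: highest base plus 60% of each additional charge. Highest is first-degree assault at $126,000. Additional: $5,300 × 60% = $3,180; $37,500 × 60% = $22,500. Combined base = $126,000 + $25,680 = $151,680.
Net percentage adjustment: −35% −20% +20% = −35%. $151,680 × 0.65 = $98,592.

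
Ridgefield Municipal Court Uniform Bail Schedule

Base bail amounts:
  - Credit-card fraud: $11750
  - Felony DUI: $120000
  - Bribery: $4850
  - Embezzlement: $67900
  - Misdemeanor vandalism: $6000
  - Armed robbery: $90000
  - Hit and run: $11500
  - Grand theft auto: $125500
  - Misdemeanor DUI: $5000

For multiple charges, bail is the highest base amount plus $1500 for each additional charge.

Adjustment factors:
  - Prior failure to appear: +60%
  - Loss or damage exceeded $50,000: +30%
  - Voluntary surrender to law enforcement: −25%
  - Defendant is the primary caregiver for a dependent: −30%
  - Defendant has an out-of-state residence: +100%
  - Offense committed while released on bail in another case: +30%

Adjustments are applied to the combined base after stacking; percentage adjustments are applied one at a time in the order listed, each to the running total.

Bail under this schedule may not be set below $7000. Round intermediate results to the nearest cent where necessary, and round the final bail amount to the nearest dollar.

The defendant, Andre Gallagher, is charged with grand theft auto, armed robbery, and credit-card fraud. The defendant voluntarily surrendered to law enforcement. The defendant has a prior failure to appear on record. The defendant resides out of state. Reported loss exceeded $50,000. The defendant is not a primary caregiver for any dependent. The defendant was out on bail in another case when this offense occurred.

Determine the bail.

Base amounts from the schedule: grand theft auto $125500; armed robbery $90000; credit-card fraud $11750.
Stacking rule: highest base plus $1500 per additional charge. Highest is grand theft auto at $125500; 2 additional charges → +$3000. Combined base = $128500.
Prior failure to appear (+60%): $128500 × 1.6 = $205600.
Loss or damage exceeded $50,000 (+30%): $205600 × 1.3 = $267280.
Voluntary surrender to law enforcement (−25%): $267280 × 0.75 = $200460.
Defendant has an out-of-state residence (+100%): $200460 × 2 = $400920.
Offense committed while released on bail in another case (+30%): $400920 × 1.3 = $521196.
$521196 is at or above the $7000 minimum.

$521196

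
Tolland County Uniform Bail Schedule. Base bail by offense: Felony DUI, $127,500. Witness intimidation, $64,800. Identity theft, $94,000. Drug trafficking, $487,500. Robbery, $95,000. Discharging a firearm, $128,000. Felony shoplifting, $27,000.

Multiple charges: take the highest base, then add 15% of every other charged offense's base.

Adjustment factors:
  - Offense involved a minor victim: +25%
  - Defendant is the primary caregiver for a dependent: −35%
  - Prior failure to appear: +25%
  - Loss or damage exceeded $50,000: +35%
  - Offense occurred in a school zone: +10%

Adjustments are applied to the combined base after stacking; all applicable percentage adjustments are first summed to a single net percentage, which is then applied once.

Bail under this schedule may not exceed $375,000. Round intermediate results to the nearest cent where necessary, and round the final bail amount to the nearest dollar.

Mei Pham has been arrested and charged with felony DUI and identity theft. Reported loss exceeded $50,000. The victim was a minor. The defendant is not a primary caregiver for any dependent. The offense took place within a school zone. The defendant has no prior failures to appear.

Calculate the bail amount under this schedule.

Base amounts from the schedule: felony DUI $127,500; identity theft $94,000.
Stacking rule: highest base plus 15% of each additional charge. Highest is felony DUI at $127,500. Additional: $94,000 × 15% = $14,100. Combined base = $127,500 + $14,100 = $141,600.
Net percentage adjustment: +25% +35% +10% = +70%. $141,600 × 1.7 = $240,720.
$240,720 is within the $375,000 maximum.

$240,720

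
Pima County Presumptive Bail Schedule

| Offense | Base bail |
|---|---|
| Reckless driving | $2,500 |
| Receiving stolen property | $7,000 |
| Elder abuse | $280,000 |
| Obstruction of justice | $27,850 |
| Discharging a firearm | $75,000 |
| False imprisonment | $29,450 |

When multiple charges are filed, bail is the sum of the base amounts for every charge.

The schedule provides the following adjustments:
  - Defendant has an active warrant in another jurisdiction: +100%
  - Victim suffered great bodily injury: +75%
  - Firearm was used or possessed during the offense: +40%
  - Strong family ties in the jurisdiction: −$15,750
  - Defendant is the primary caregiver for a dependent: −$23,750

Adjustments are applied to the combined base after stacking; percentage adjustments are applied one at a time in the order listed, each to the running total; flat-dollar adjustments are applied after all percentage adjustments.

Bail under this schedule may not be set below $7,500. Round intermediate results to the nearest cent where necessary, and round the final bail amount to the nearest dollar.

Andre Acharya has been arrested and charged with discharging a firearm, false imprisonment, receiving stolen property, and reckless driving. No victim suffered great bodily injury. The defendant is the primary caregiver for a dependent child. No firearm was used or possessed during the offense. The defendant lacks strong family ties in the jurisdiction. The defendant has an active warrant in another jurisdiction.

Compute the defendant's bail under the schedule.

$204,150

Base amounts from the schedule: discharging a firearm $75,000; false imprisonment $29,450; receiving stolen property $7,000; reckless driving $2,500.
Stacking rule: sum of all bases. $75,000 + $29,450 + $7,000 + $2,500 = $113,950.
Defendant has an active warrant in another jurisdiction (+100%): $113,950 × 2 = $227,900.
Defendant is the primary caregiver for a dependent (−$23,750 flat): $227,900 − $23,750 = $204,150.
$204,150 is at or above the $7,500 minimum.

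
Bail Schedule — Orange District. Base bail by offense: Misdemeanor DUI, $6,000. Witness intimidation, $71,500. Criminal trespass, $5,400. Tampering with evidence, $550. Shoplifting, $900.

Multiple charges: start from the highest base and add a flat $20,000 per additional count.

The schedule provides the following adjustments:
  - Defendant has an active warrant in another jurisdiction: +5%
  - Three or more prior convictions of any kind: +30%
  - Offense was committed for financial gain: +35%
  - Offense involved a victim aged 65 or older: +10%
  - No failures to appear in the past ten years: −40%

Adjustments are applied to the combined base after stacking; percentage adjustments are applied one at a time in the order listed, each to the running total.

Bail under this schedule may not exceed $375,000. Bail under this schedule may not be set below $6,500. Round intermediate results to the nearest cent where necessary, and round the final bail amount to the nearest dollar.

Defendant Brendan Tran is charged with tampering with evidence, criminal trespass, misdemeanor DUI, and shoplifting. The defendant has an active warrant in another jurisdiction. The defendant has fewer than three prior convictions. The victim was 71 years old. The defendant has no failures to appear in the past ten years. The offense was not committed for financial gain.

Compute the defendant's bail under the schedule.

Base amounts from the schedule: tampering with evidence $550; criminal trespass $5,400; misdemeanor DUI $6,000; shoplifting $900.
Stacking rule: highest base plus $20,000 per additional charge. Highest is misdemeanor DUI at $6,000; 3 additional charges → +$60,000. Combined base = $66,000.
Defendant has an active warrant in another jurisdiction (+5%): $66,000 × 1.05 = $69,300.
Offense involved a victim aged 65 or older (+10%): $69,300 × 1.1 = $76,230.
No failures to appear in the past ten years (−40%): $76,230 × 0.6 = $45,738.
$45,738 is within the $375,000 maximum.
$45,738 is at or above the $6,500 minimum.

$45,738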